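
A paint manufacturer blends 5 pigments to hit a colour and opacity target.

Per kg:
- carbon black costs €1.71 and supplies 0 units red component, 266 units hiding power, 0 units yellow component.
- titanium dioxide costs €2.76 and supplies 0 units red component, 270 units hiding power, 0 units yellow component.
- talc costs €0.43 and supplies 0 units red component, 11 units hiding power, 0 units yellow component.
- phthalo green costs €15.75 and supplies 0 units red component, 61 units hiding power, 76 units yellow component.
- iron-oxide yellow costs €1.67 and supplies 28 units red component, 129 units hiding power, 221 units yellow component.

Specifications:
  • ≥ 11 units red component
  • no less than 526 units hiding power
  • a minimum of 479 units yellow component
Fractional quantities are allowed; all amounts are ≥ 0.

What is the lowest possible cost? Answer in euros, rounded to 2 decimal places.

€5.20

This is a linear program. Let x1 = kg of carbon black, x2 = kg of titanium dioxide, x3 = kg of talc, x4 = kg of phthalo green, x5 = kg of iron-oxide yellow.
min 1.71x1 + 2.76x2 + 0.43x3 + 15.75x4 + 1.67x5 s.t.:
  28x5 ≥ 11   (red component)
  266x1 + 270x2 + 11x3 + 61x4 + 129x5 ≥ 526   (hiding power)
  76x4 + 221x5 ≥ 479   (yellow component)
  x1, x2, x3, x4, x5 ≥ 0.
The optimal basis is {carbon black, iron-oxide yellow}; titanium dioxide, talc, phthalo green drop out. The hiding power and yellow component requirements are met with equality.
Solving gives x1 = 0.9263, x5 = 2.167.
Cost = 1.71·0.9263 + 1.67·2.167 = 5.2029.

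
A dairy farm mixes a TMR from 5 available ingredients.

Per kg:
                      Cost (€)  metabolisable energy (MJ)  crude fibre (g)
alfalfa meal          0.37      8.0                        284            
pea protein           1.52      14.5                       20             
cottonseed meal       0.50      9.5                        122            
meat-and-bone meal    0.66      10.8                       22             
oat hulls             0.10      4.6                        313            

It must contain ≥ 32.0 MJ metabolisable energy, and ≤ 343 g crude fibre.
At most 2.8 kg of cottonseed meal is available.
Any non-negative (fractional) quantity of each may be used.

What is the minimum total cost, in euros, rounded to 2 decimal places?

Let x1 = kg of alfalfa meal, x2 = kg of pea protein, x3 = kg of cottonseed meal, x4 = kg of meat-and-bone meal, x5 = kg of oat hulls.
min 0.37x1 + 1.52x2 + 0.5x3 + 0.66x4 + 0.1x5 s.t.:
  8x1 + 14.5x2 + 9.5x3 + 10.8x4 + 4.6x5 ≥ 32   (metabolisable energy)
  284x1 + 20x2 + 122x3 + 22x4 + 313x5 ≤ 343   (crude fibre)
  x3 ≤ 2.8
  x1, x2, x3, x4, x5 ≥ 0.
The cheapest feasible vertex uses only cottonseed meal, meat-and-bone meal; alfalfa meal, pea protein, oat hulls are not used. There the metabolisable energy and crude fibre constraints are tight.
Solving gives x3 = 2.706, x4 = 0.5823.
Cost = 0.5·2.706 + 0.66·0.5823 = 1.7373.

€1.74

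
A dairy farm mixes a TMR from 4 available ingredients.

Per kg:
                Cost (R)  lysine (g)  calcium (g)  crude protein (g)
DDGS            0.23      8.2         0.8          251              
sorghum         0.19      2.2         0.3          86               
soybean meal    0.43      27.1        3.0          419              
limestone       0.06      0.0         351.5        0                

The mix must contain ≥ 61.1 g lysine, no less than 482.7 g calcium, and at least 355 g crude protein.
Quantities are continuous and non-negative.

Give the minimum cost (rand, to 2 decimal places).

R1.05

Let x1 = kg of DDGS, x2 = kg of sorghum, x3 = kg of soybean meal, x4 = kg of limestone.
min 0.23x1 + 0.19x2 + 0.43x3 + 0.06x4 subject to:
  8.2x1 + 2.2x2 + 27.1x3 ≥ 61.1   (lysine)
  0.8x1 + 0.3x2 + 3x3 + 351.5x4 ≥ 482.7   (calcium)
  251x1 + 86x2 + 419x3 ≥ 355   (crude protein)
  x1, x2, x3, x4 ≥ 0.
The optimal basis is {soybean meal, limestone}; DDGS, sorghum drop out. Binding constraints: lysine and calcium.
Optimal quantities: soybean meal = 2.255 kg, limestone = 1.354 kg.
Total cost: 0.43·2.255 + 0.06·1.354 = 1.0509.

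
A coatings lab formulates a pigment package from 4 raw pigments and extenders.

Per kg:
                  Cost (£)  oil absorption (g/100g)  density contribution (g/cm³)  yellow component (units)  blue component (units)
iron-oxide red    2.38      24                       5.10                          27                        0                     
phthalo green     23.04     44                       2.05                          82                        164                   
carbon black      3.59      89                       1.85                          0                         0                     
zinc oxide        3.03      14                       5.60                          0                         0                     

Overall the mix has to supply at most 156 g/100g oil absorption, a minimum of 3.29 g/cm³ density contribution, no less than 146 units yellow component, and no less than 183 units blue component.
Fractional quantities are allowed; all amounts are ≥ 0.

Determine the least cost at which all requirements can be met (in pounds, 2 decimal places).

Set it up as a linear program. Let x1 = kg of iron-oxide red, x2 = kg of phthalo green, x3 = kg of carbon black, x4 = kg of zinc oxide.
Minimize 2.38x1 + 23.04x2 + 3.59x3 + 3.03x4 subject to:
  24x1 + 44x2 + 89x3 + 14x4 ≤ 156   (oil absorption)
  5.1x1 + 2.05x2 + 1.85x3 + 5.6x4 ≥ 3.29   (density contribution)
  27x1 + 82x2 ≥ 146   (yellow component)
  164x2 ≥ 183   (blue component)
  x1, x2, x3, x4 ≥ 0.
The optimal basis is {iron-oxide red, phthalo green}; carbon black, zinc oxide drop out. The yellow component and blue component requirements are met with equality.
Solving gives x1 = 2.0185, x2 = 1.1159.
Objective = 2.38·2.0185 + 23.04·1.1159 = 30.5144.

£30.51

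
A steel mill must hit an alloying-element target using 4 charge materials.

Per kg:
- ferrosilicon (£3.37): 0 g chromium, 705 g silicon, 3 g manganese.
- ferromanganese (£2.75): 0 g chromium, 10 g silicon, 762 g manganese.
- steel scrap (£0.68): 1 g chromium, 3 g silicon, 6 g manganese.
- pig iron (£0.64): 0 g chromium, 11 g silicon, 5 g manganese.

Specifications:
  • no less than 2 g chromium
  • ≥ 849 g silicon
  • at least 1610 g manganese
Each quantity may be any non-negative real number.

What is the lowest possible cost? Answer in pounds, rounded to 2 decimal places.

Let x1 = kg of ferrosilicon, x2 = kg of ferromanganese, x3 = kg of steel scrap, x4 = kg of pig iron.
Minimize 3.37x1 + 2.75x2 + 0.68x3 + 0.64x4 subject to:
  1x3 ≥ 2   (chromium)
  705x1 + 10x2 + 3x3 + 11x4 ≥ 849   (silicon)
  3x1 + 762x2 + 6x3 + 5x4 ≥ 1610   (manganese)
  x1, x2, x3, x4 ≥ 0.
At the optimum only ferrosilicon, ferromanganese, steel scrap are positive (pig iron = 0). The chromium, silicon, manganese requirements are met with equality.
Optimal quantities: ferrosilicon = 1.1661 kg, ferromanganese = 2.0925 kg, steel scrap = 2 kg.
Cost = 3.37·1.1661 + 2.75·2.0925 + 0.68·2 = 11.0441.

£11.04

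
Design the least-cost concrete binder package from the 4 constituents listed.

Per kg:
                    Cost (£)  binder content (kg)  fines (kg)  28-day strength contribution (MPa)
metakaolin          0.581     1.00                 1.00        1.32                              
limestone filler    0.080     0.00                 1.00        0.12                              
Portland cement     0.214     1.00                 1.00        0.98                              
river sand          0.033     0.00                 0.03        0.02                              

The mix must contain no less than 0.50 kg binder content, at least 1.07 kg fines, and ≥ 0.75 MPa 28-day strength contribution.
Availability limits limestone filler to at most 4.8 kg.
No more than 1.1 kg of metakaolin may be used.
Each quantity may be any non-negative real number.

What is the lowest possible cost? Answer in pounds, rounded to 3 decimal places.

Let x1 = kg of metakaolin, x2 = kg of limestone filler, x3 = kg of Portland cement, x4 = kg of river sand.
Minimize 0.581x1 + 0.08x2 + 0.214x3 + 0.033x4 s.t.:
  1x1 + 1x3 ≥ 0.5   (binder content)
  1x1 + 1x2 + 1x3 + 0.03x4 ≥ 1.07   (fines)
  1.32x1 + 0.12x2 + 0.98x3 + 0.02x4 ≥ 0.75   (28-day strength contribution)
  x2 ≤ 4.8
  x1 ≤ 1.1
  x1, x2, x3, x4 ≥ 0.
The optimal basis is {limestone filler, Portland cement}; metakaolin, river sand drop out. The fines and 28-day strength contribution requirements are met with equality.
Solving gives x2 = 0.3472, x3 = 0.7228.
Hence cost = 0.08·0.3472 + 0.214·0.7228 = £0.18246.

£0.182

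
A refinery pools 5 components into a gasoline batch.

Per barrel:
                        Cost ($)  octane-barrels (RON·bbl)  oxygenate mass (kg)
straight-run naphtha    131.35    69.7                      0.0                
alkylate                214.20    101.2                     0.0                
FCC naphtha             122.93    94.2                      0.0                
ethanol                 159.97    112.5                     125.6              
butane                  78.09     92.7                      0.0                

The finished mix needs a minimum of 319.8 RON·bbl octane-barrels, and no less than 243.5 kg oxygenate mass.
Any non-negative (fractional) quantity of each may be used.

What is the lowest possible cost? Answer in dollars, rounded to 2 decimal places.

Treat it as an LP. Let x1 = barrels of straight-run naphtha, x2 = barrels of alkylate, x3 = barrels of FCC naphtha, x4 = barrels of ethanol, x5 = barrels of butane.
Minimize 131.35x1 + 214.2x2 + 122.93x3 + 159.97x4 + 78.09x5 subject to:
  69.7x1 + 101.2x2 + 94.2x3 + 112.5x4 + 92.7x5 ≥ 319.8   (octane-barrels)
  125.6x4 ≥ 243.5   (oxygenate mass)
  x1, x2, x3, x4, x5 ≥ 0.
The optimal basis is {ethanol, butane}; straight-run naphtha, alkylate, FCC naphtha drop out. The octane-barrels and oxygenate mass requirements are met with equality.
Solving gives x4 = 1.93869, x5 = 1.09705.
Total cost: 159.97·1.93869 + 78.09·1.09705 = 395.8009.

$395.80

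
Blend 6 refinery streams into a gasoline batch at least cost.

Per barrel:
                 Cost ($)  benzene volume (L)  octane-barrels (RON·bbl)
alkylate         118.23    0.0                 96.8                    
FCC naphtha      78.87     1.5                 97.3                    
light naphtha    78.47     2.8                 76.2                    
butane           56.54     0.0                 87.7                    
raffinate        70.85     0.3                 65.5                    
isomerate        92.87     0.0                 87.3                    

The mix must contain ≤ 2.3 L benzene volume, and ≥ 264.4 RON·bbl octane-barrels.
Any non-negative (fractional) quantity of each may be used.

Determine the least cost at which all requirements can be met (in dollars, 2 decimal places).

This is a linear program. Let x1 = barrels of alkylate, x2 = barrels of FCC naphtha, x3 = barrels of light naphtha, x4 = barrels of butane, x5 = barrels of raffinate, x6 = barrels of isomerate.
min 118.23x1 + 78.87x2 + 78.47x3 + 56.54x4 + 70.85x5 + 92.87x6 subject to:
  1.5x2 + 2.8x3 + 0.3x5 ≤ 2.3   (benzene volume)
  96.8x1 + 97.3x2 + 76.2x3 + 87.7x4 + 65.5x5 + 87.3x6 ≥ 264.4   (octane-barrels)
  x1, x2, x3, x4, x5, x6 ≥ 0.
At the optimum only butane is positive (alkylate, FCC naphtha, light naphtha, raffinate, isomerate = 0). Binding constraint: octane-barrels.
So butane = 3.0148 barrels.
Total cost: 56.54·3.0148 = 170.4568.

$170.46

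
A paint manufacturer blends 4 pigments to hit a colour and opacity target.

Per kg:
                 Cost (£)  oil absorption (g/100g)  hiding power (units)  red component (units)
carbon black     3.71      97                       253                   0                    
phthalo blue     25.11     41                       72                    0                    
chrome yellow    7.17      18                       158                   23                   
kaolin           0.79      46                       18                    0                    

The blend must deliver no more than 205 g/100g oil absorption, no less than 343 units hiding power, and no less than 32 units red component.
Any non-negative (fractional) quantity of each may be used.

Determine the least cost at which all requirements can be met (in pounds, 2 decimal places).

Treat it as an LP. Let x1 = kg of carbon black, x2 = kg of phthalo blue, x3 = kg of chrome yellow, x4 = kg of kaolin.
min 3.71x1 + 25.11x2 + 7.17x3 + 0.79x4 with:
  97x1 + 41x2 + 18x3 + 46x4 ≤ 205   (oil absorption)
  253x1 + 72x2 + 158x3 + 18x4 ≥ 343   (hiding power)
  23x3 ≥ 32   (red component)
  x1, x2, x3, x4 ≥ 0.
The cheapest feasible vertex uses only carbon black, chrome yellow; phthalo blue, kaolin are not used. There the hiding power and red component constraints are tight.
Optimal quantities: carbon black = 0.4869 kg, chrome yellow = 1.391 kg.
Total cost: 3.71·0.4869 + 7.17·1.391 = 11.7799.

£11.78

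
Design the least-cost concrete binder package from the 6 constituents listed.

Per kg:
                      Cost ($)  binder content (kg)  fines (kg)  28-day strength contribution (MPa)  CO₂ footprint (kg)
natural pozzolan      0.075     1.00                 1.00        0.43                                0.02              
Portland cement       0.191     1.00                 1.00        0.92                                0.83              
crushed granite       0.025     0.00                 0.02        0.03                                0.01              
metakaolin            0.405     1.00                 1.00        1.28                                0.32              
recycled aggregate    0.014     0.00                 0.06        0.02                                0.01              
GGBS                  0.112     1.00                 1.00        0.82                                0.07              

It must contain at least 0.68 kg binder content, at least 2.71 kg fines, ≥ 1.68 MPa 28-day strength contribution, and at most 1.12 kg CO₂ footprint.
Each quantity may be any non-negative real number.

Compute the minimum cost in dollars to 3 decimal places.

Set it up as a linear program. Let x1 = kg of natural pozzolan, x2 = kg of Portland cement, x3 = kg of crushed granite, x4 = kg of metakaolin, x5 = kg of recycled aggregate, x6 = kg of GGBS.
min 0.075x1 + 0.191x2 + 0.025x3 + 0.405x4 + 0.014x5 + 0.112x6 with:
  1x1 + 1x2 + 1x4 + 1x6 ≥ 0.68   (binder content)
  1x1 + 1x2 + 0.02x3 + 1x4 + 0.06x5 + 1x6 ≥ 2.71   (fines)
  0.43x1 + 0.92x2 + 0.03x3 + 1.28x4 + 0.02x5 + 0.82x6 ≥ 1.68   (28-day strength contribution)
  0.02x1 + 0.83x2 + 0.01x3 + 0.32x4 + 0.01x5 + 0.07x6 ≤ 1.12   (CO₂ footprint)
  x1, x2, x3, x4, x5, x6 ≥ 0.
At the optimum only natural pozzolan, GGBS are positive (Portland cement, crushed granite, metakaolin, recycled aggregate = 0). There the fines and 28-day strength contribution constraints are tight.
That vertex is x1 = 1.39, x6 = 1.32.
Total cost: 0.075·1.39 + 0.112·1.32 = 0.25209.

$0.252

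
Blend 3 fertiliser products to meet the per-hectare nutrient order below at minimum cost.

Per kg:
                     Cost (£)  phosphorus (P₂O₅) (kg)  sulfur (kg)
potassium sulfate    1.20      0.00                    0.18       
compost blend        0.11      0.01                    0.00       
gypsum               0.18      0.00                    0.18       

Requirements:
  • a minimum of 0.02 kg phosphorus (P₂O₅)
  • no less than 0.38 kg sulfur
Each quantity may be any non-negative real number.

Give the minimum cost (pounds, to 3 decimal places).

Treat it as an LP. Let x1 = kg of potassium sulfate, x2 = kg of compost blend, x3 = kg of gypsum.
Minimize 1.2x1 + 0.11x2 + 0.18x3 subject to:
  0.01x2 ≥ 0.02   (phosphorus (P₂O₅))
  0.18x1 + 0.18x3 ≥ 0.38   (sulfur)
  x1, x2, x3 ≥ 0.
The optimal basis is {compost blend, gypsum}; potassium sulfate drops out. There the phosphorus (P₂O₅) and sulfur constraints are tight.
That vertex is x2 = 2, x3 = 2.111.
Total cost: 0.11·2 + 0.18·2.111 = 0.59998.

£0.600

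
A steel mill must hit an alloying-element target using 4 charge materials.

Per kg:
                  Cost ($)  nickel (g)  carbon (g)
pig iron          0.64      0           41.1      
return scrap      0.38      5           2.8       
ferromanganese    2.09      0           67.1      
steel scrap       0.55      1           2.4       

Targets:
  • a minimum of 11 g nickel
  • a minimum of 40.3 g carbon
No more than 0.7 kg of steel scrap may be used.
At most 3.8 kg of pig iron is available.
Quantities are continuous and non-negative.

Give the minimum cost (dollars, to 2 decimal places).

$1.37

Let x1 = kg of pig iron, x2 = kg of return scrap, x3 = kg of ferromanganese, x4 = kg of steel scrap.
Minimise 0.64x1 + 0.38x2 + 2.09x3 + 0.55x4 s.t.:
  5x2 + 1x4 ≥ 11   (nickel)
  41.1x1 + 2.8x2 + 67.1x3 + 2.4x4 ≥ 40.3   (carbon)
  x4 ≤ 0.7
  x1 ≤ 3.8
  x1, x2, x3, x4 ≥ 0.
At the optimum only pig iron, return scrap are positive (ferromanganese, steel scrap = 0). Binding constraints: nickel and carbon.
Solving gives x1 = 0.8307, x2 = 2.2.
Cost = 0.64·0.8307 + 0.38·2.2 = 1.3676.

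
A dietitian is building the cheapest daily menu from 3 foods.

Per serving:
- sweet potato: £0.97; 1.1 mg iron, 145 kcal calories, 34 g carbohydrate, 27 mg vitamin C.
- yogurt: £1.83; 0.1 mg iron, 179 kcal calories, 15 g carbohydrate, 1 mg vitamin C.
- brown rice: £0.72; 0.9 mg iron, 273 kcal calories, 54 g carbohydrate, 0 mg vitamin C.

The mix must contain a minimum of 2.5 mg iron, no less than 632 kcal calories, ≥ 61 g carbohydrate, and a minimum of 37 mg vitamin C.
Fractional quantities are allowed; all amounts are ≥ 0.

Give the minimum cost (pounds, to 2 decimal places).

£2.47

Set it up as a linear program. Let x1 = servings of sweet potato, x2 = servings of yogurt, x3 = servings of brown rice.
Minimise 0.97x1 + 1.83x2 + 0.72x3 with:
  1.1x1 + 0.1x2 + 0.9x3 ≥ 2.5   (iron)
  145x1 + 179x2 + 273x3 ≥ 632   (calories)
  34x1 + 15x2 + 54x3 ≥ 61   (carbohydrate)
  27x1 + 1x2 ≥ 37   (vitamin C)
  x1, x2, x3 ≥ 0.
The cheapest feasible vertex uses only sweet potato, brown rice; yogurt is not used. There the calories and vitamin C constraints are tight.
So sweet potato = 1.37 servings, brown rice = 1.587 servings.
Cost = 0.97·1.37 + 0.72·1.587 = 2.4715.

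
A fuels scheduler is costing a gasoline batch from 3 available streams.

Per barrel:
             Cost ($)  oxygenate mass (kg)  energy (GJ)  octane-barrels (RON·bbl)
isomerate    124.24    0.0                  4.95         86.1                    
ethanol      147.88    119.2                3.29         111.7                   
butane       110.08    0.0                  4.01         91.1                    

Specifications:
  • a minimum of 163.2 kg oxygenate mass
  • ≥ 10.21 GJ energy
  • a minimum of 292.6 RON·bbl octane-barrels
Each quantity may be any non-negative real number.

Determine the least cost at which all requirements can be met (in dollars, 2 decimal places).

$371.23

Treat it as an LP. Let x1 = barrels of isomerate, x2 = barrels of ethanol, x3 = barrels of butane.
min 124.24x1 + 147.88x2 + 110.08x3 s.t.:
  119.2x2 ≥ 163.2   (oxygenate mass)
  4.95x1 + 3.29x2 + 4.01x3 ≥ 10.21   (energy)
  86.1x1 + 111.7x2 + 91.1x3 ≥ 292.6   (octane-barrels)
  x1, x2, x3 ≥ 0.
The optimal basis is {ethanol, butane}; isomerate drops out. Binding constraints: oxygenate mass and octane-barrels.
Solving gives x2 = 1.3691, x3 = 1.5331.
Hence cost = 147.88·1.3691 + 110.08·1.5331 = $371.2262.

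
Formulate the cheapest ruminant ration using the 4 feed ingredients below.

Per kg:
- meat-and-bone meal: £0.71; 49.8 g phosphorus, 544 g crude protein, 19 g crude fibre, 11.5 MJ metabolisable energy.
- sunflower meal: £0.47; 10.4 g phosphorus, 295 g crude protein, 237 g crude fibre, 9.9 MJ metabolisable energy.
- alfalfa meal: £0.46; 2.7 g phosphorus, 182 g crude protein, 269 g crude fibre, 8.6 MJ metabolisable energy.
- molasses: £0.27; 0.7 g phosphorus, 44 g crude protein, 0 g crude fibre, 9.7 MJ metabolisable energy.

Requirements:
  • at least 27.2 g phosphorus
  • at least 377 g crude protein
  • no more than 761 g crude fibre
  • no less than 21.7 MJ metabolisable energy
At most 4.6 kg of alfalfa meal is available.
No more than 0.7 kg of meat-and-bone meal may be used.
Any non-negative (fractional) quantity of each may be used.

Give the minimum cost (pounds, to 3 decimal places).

£0.824

This is a linear program. Let x1 = kg of meat-and-bone meal, x2 = kg of sunflower meal, x3 = kg of alfalfa meal, x4 = kg of molasses.
Minimize 0.71x1 + 0.47x2 + 0.46x3 + 0.27x4 s.t.:
  49.8x1 + 10.4x2 + 2.7x3 + 0.7x4 ≥ 27.2   (phosphorus)
  544x1 + 295x2 + 182x3 + 44x4 ≥ 377   (crude protein)
  19x1 + 237x2 + 269x3 ≤ 761   (crude fibre)
  11.5x1 + 9.9x2 + 8.6x3 + 9.7x4 ≥ 21.7   (metabolisable energy)
  x3 ≤ 4.6
  x1 ≤ 0.7
  x1, x2, x3, x4 ≥ 0.
The minimum-cost mix takes nothing from alfalfa meal — only meat-and-bone meal, sunflower meal, molasses. The phosphorus, crude protein, metabolisable energy requirements are met with equality.
Optimal quantities: meat-and-bone meal = 0.4961 kg, sunflower meal = 0.1381 kg, molasses = 1.508 kg.
Total cost: 0.71·0.4961 + 0.47·0.1381 + 0.27·1.508 = 0.82430.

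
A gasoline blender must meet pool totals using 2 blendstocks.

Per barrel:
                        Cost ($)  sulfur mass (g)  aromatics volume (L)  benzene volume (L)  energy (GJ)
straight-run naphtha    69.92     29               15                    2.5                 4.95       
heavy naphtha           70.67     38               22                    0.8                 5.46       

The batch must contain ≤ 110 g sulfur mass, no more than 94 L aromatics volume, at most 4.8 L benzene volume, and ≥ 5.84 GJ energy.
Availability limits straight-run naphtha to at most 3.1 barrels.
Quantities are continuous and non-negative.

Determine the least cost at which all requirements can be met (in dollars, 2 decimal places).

This is a linear program. Let x1 = barrels of straight-run naphtha, x2 = barrels of heavy naphtha.
Minimise 69.92x1 + 70.67x2 subject to:
  29x1 + 38x2 ≤ 110   (sulfur mass)
  15x1 + 22x2 ≤ 94   (aromatics volume)
  2.5x1 + 0.8x2 ≤ 4.8   (benzene volume)
  4.95x1 + 5.46x2 ≥ 5.84   (energy)
  x1 ≤ 3.1
  x1, x2 ≥ 0.
The optimal basis is {heavy naphtha}; straight-run naphtha drops out. The energy requirement is met with equality.
Optimal quantities: heavy naphtha = 1.0696 barrels.
Cost = 70.67·1.0696 = 75.5886.

$75.59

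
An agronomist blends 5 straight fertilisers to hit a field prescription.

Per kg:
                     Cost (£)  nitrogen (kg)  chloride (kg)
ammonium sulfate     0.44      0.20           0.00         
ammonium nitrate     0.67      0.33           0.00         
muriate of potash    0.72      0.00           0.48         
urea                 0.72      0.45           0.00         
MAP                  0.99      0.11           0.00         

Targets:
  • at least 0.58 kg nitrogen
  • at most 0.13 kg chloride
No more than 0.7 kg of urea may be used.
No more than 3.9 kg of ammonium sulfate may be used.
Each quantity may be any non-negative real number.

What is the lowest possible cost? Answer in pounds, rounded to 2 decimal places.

£1.04

Set it up as a linear program. Let x1 = kg of ammonium sulfate, x2 = kg of ammonium nitrate, x3 = kg of muriate of potash, x4 = kg of urea, x5 = kg of MAP.
Minimise 0.44x1 + 0.67x2 + 0.72x3 + 0.72x4 + 0.99x5 with:
  0.2x1 + 0.33x2 + 0.45x4 + 0.11x5 ≥ 0.58   (nitrogen)
  0.48x3 ≤ 0.13   (chloride)
  x4 ≤ 0.7
  x1 ≤ 3.9
  x1, x2, x3, x4, x5 ≥ 0.
The cheapest feasible vertex uses only ammonium nitrate, urea; ammonium sulfate, muriate of potash, MAP are not used. Binding constraints: nitrogen and the urea cap.
Solving gives x2 = 0.803, x4 = 0.7.
Total cost: 0.67·0.803 + 0.72·0.7 = 1.0420.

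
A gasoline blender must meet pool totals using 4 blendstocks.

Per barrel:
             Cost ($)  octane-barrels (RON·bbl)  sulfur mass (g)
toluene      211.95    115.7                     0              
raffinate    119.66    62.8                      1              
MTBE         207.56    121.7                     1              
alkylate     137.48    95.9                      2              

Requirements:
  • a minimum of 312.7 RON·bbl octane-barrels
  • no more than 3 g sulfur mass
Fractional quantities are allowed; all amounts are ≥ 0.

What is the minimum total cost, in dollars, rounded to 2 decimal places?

$515.54

Set it up as a linear program. Let x1 = barrels of toluene, x2 = barrels of raffinate, x3 = barrels of MTBE, x4 = barrels of alkylate.
Minimize 211.95x1 + 119.66x2 + 207.56x3 + 137.48x4 subject to:
  115.7x1 + 62.8x2 + 121.7x3 + 95.9x4 ≥ 312.7   (octane-barrels)
  1x2 + 1x3 + 2x4 ≤ 3   (sulfur mass)
  x1, x2, x3, x4 ≥ 0.
The optimal basis is {toluene, alkylate}; raffinate, MTBE drop out. There the octane-barrels and sulfur mass constraints are tight.
That vertex is x1 = 1.4594, x4 = 1.5.
Total cost: 211.95·1.4594 + 137.48·1.5 = 515.5398.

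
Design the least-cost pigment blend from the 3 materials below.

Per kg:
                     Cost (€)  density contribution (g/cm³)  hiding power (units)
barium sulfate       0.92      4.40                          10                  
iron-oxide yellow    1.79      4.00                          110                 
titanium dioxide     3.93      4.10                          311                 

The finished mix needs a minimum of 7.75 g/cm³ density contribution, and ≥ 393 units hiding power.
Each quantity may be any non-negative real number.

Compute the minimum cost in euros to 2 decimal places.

Let x1 = kg of barium sulfate, x2 = kg of iron-oxide yellow, x3 = kg of titanium dioxide.
Minimize 0.92x1 + 1.79x2 + 3.93x3 s.t.:
  4.4x1 + 4x2 + 4.1x3 ≥ 7.75   (density contribution)
  10x1 + 110x2 + 311x3 ≥ 393   (hiding power)
  x1, x2, x3 ≥ 0.
The optimal basis is {iron-oxide yellow, titanium dioxide}; barium sulfate drops out. The density contribution and hiding power requirements are met with equality.
Solving gives x2 = 1.008, x3 = 0.9073.
Objective = 1.79·1.008 + 3.93·0.9073 = 5.3700.

€5.37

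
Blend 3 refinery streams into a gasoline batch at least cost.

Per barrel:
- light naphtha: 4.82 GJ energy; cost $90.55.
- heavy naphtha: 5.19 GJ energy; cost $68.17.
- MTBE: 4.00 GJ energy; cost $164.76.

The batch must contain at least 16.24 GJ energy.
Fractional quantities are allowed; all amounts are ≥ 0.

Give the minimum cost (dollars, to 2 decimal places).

Let x1 = barrels of light naphtha, x2 = barrels of heavy naphtha, x3 = barrels of MTBE.
min 90.55x1 + 68.17x2 + 164.76x3 s.t.:
  4.82x1 + 5.19x2 + 4x3 ≥ 16.24   (energy)
  x1, x2, x3 ≥ 0.
The optimal basis is {heavy naphtha}; light naphtha, MTBE drop out. The energy requirement is met with equality.
That vertex is x2 = 3.1291.
Objective = 68.17·3.1291 = 213.3107.

$213.31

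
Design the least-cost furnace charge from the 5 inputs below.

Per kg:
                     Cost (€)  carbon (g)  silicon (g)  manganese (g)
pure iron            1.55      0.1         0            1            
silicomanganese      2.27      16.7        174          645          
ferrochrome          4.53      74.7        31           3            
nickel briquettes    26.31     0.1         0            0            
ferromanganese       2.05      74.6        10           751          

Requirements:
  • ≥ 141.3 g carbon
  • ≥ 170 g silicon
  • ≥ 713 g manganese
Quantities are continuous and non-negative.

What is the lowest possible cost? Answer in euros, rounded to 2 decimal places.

Let x1 = kg of pure iron, x2 = kg of silicomanganese, x3 = kg of ferrochrome, x4 = kg of nickel briquettes, x5 = kg of ferromanganese.
Minimize 1.55x1 + 2.27x2 + 4.53x3 + 26.31x4 + 2.05x5 subject to:
  0.1x1 + 16.7x2 + 74.7x3 + 0.1x4 + 74.6x5 ≥ 141.3   (carbon)
  174x2 + 31x3 + 10x5 ≥ 170   (silicon)
  1x1 + 645x2 + 3x3 + 751x5 ≥ 713   (manganese)
  x1, x2, x3, x4, x5 ≥ 0.
At the optimum only silicomanganese, ferromanganese are positive (pure iron, ferrochrome, nickel briquettes = 0). There the carbon and silicon constraints are tight.
That vertex is x2 = 0.8795, x5 = 1.697.
Cost = 2.27·0.8795 + 2.05·1.697 = 5.4753.

€5.48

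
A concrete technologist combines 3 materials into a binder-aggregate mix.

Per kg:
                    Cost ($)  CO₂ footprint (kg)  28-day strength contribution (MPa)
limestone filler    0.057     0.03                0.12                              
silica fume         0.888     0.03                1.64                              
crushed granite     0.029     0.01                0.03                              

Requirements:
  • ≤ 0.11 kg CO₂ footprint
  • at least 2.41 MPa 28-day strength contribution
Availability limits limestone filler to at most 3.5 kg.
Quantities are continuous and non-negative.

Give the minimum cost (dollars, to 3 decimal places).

Let x1 = kg of limestone filler, x2 = kg of silica fume, x3 = kg of crushed granite.
min 0.057x1 + 0.888x2 + 0.029x3 s.t.:
  0.03x1 + 0.03x2 + 0.01x3 ≤ 0.11   (CO₂ footprint)
  0.12x1 + 1.64x2 + 0.03x3 ≥ 2.41   (28-day strength contribution)
  x1 ≤ 3.5
  x1, x2, x3 ≥ 0.
The minimum-cost mix takes nothing from crushed granite — only limestone filler, silica fume. Binding constraints: CO₂ footprint and 28-day strength contribution.
That vertex is x1 = 2.371, x2 = 1.296.
Hence cost = 0.057·2.371 + 0.888·1.296 = $1.28600.

$1.286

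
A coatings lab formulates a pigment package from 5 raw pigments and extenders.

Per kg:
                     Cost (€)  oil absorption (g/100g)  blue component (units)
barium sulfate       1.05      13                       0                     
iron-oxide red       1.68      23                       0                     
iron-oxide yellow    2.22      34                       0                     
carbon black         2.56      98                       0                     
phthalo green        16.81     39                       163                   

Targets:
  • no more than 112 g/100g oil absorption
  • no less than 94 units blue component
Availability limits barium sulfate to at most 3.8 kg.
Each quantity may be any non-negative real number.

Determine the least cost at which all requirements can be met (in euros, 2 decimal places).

€9.69

Let x1 = kg of barium sulfate, x2 = kg of iron-oxide red, x3 = kg of iron-oxide yellow, x4 = kg of carbon black, x5 = kg of phthalo green.
Minimise 1.05x1 + 1.68x2 + 2.22x3 + 2.56x4 + 16.81x5 with:
  13x1 + 23x2 + 34x3 + 98x4 + 39x5 ≤ 112   (oil absorption)
  163x5 ≥ 94   (blue component)
  x1 ≤ 3.8
  x1, x2, x3, x4, x5 ≥ 0.
The cheapest feasible vertex uses only phthalo green; barium sulfate, iron-oxide red, iron-oxide yellow, carbon black are not used. The blue component requirement is met with equality.
Solving gives x5 = 0.5767.
Total cost: 16.81·0.5767 = 9.6943.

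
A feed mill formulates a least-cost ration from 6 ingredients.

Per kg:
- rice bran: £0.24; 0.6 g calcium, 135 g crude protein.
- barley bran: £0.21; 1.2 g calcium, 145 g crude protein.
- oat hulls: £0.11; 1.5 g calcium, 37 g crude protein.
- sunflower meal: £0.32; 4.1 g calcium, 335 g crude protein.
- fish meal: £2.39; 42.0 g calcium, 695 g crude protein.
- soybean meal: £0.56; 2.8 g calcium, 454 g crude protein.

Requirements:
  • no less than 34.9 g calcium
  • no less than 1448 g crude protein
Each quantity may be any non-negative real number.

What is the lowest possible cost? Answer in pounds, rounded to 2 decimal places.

Let x1 = kg of rice bran, x2 = kg of barley bran, x3 = kg of oat hulls, x4 = kg of sunflower meal, x5 = kg of fish meal, x6 = kg of soybean meal.
Minimise 0.24x1 + 0.21x2 + 0.11x3 + 0.32x4 + 2.39x5 + 0.56x6 s.t.:
  0.6x1 + 1.2x2 + 1.5x3 + 4.1x4 + 42x5 + 2.8x6 ≥ 34.9   (calcium)
  135x1 + 145x2 + 37x3 + 335x4 + 695x5 + 454x6 ≥ 1448   (crude protein)
  x1, x2, x3, x4, x5, x6 ≥ 0.
The optimal basis is {sunflower meal, fish meal}; rice bran, barley bran, oat hulls, soybean meal drop out. Binding constraints: calcium and crude protein.
That vertex is x4 = 3.258, x5 = 0.5129.
Hence cost = 0.32·3.258 + 2.39·0.5129 = £2.2684.

£2.27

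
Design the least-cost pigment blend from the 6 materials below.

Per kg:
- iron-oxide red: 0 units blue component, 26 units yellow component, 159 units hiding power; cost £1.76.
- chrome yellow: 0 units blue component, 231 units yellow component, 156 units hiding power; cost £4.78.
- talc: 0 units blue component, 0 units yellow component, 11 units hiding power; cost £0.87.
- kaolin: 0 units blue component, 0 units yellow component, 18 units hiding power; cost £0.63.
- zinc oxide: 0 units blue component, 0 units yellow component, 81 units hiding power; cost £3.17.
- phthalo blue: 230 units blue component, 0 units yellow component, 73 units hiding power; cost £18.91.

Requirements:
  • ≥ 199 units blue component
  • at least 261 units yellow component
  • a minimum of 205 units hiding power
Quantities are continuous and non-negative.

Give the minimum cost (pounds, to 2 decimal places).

Treat it as an LP. Let x1 = kg of iron-oxide red, x2 = kg of chrome yellow, x3 = kg of talc, x4 = kg of kaolin, x5 = kg of zinc oxide, x6 = kg of phthalo blue.
Minimize 1.76x1 + 4.78x2 + 0.87x3 + 0.63x4 + 3.17x5 + 18.91x6 with:
  230x6 ≥ 199   (blue component)
  26x1 + 231x2 ≥ 261   (yellow component)
  159x1 + 156x2 + 11x3 + 18x4 + 81x5 + 73x6 ≥ 205   (hiding power)
  x1, x2, x3, x4, x5, x6 ≥ 0.
The cheapest feasible vertex uses only chrome yellow, phthalo blue; iron-oxide red, talc, kaolin, zinc oxide are not used. Binding constraints: blue component and yellow component.
Solving gives x2 = 1.13, x6 = 0.8652.
Hence cost = 4.78·1.13 + 18.91·0.8652 = £21.7623.

£21.76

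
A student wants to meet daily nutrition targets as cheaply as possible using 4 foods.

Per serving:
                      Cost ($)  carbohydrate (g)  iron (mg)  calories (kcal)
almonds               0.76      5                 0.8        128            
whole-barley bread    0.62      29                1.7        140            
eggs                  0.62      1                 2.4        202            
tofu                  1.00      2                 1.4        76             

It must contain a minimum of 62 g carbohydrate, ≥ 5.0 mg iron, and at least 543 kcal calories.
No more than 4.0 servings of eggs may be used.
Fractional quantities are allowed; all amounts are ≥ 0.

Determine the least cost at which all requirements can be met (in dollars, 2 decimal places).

$2.07

Let x1 = servings of almonds, x2 = servings of whole-barley bread, x3 = servings of eggs, x4 = servings of tofu.
Minimise 0.76x1 + 0.62x2 + 0.62x3 + 1x4 s.t.:
  5x1 + 29x2 + 1x3 + 2x4 ≥ 62   (carbohydrate)
  0.8x1 + 1.7x2 + 2.4x3 + 1.4x4 ≥ 5   (iron)
  128x1 + 140x2 + 202x3 + 76x4 ≥ 543   (calories)
  x3 ≤ 4
  x1, x2, x3, x4 ≥ 0.
The cheapest feasible vertex uses only whole-barley bread, eggs; almonds, tofu are not used. Binding constraints: carbohydrate and calories.
Optimal quantities: whole-barley bread = 2.095 servings, eggs = 1.236 servings.
Objective = 0.62·2.095 + 0.62·1.236 = 2.0652.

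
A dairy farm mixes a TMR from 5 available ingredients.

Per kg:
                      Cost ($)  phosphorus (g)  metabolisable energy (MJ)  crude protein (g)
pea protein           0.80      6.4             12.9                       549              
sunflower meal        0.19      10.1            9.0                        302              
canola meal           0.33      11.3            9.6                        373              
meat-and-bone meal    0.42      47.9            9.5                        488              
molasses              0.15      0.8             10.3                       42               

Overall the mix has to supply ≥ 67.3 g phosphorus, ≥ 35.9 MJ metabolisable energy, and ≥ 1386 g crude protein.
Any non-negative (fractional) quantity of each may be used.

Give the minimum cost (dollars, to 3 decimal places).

Let x1 = kg of pea protein, x2 = kg of sunflower meal, x3 = kg of canola meal, x4 = kg of meat-and-bone meal, x5 = kg of molasses.
Minimise 0.8x1 + 0.19x2 + 0.33x3 + 0.42x4 + 0.15x5 with:
  6.4x1 + 10.1x2 + 11.3x3 + 47.9x4 + 0.8x5 ≥ 67.3   (phosphorus)
  12.9x1 + 9x2 + 9.6x3 + 9.5x4 + 10.3x5 ≥ 35.9   (metabolisable energy)
  549x1 + 302x2 + 373x3 + 488x4 + 42x5 ≥ 1386   (crude protein)
  x1, x2, x3, x4, x5 ≥ 0.
The minimum-cost mix takes nothing from pea protein, canola meal, molasses — only sunflower meal, meat-and-bone meal. There the phosphorus and crude protein constraints are tight.
Optimal quantities: sunflower meal = 3.518 kg, meat-and-bone meal = 0.6633 kg.
Hence cost = 0.19·3.518 + 0.42·0.6633 = $0.94701.

$0.947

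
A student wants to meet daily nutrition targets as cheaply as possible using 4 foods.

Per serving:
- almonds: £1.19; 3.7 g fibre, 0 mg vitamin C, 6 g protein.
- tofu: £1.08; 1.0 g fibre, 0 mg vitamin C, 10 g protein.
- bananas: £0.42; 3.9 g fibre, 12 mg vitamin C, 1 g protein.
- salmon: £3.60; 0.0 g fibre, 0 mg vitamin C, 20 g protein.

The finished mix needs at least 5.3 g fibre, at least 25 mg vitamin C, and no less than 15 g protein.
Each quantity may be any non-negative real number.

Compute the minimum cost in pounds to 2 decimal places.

Let x1 = servings of almonds, x2 = servings of tofu, x3 = servings of bananas, x4 = servings of salmon.
min 1.19x1 + 1.08x2 + 0.42x3 + 3.6x4 subject to:
  3.7x1 + 1x2 + 3.9x3 ≥ 5.3   (fibre)
  12x3 ≥ 25   (vitamin C)
  6x1 + 10x2 + 1x3 + 20x4 ≥ 15   (protein)
  x1, x2, x3, x4 ≥ 0.
The minimum-cost mix takes nothing from almonds, salmon — only tofu, bananas. Binding constraints: vitamin C and protein.
Optimal quantities: tofu = 1.292 servings, bananas = 2.083 servings.
Cost = 1.08·1.292 + 0.42·2.083 = 2.2702.

£2.27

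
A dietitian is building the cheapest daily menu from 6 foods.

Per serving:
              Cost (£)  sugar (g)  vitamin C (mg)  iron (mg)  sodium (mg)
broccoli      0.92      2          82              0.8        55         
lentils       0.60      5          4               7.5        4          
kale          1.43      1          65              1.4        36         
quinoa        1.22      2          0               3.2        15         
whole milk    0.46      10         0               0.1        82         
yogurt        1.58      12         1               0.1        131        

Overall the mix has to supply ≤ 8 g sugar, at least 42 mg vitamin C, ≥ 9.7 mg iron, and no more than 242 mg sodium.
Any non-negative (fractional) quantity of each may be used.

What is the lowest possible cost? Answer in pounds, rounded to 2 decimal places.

£1.16

Treat it as an LP. Let x1 = servings of broccoli, x2 = servings of lentils, x3 = servings of kale, x4 = servings of quinoa, x5 = servings of whole milk, x6 = servings of yogurt.
Minimize 0.92x1 + 0.6x2 + 1.43x3 + 1.22x4 + 0.46x5 + 1.58x6 subject to:
  2x1 + 5x2 + 1x3 + 2x4 + 10x5 + 12x6 ≤ 8   (sugar)
  82x1 + 4x2 + 65x3 + 1x6 ≥ 42   (vitamin C)
  0.8x1 + 7.5x2 + 1.4x3 + 3.2x4 + 0.1x5 + 0.1x6 ≥ 9.7   (iron)
  55x1 + 4x2 + 36x3 + 15x4 + 82x5 + 131x6 ≤ 242   (sodium)
  x1, x2, x3, x4, x5, x6 ≥ 0.
The cheapest feasible vertex uses only broccoli, lentils; kale, quinoa, whole milk, yogurt are not used. There the vitamin C and iron constraints are tight.
Solving gives x1 = 0.4515, x2 = 1.245.
Hence cost = 0.92·0.4515 + 0.6·1.245 = £1.1624.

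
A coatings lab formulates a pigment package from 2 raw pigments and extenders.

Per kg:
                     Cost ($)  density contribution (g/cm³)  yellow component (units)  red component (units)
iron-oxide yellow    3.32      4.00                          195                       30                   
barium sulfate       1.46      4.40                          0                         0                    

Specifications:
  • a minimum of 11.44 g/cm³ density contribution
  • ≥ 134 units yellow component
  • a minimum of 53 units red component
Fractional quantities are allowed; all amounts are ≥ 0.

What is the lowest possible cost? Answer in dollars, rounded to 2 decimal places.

$7.32

This is a linear program. Let x1 = kg of iron-oxide yellow, x2 = kg of barium sulfate.
min 3.32x1 + 1.46x2 with:
  4x1 + 4.4x2 ≥ 11.44   (density contribution)
  195x1 ≥ 134   (yellow component)
  30x1 ≥ 53   (red component)
  x1, x2 ≥ 0.
Both inputs are positive at the optimum. There the density contribution and red component constraints are tight.
Solving gives x1 = 1.767, x2 = 0.9939.
Hence cost = 3.32·1.767 + 1.46·0.9939 = $7.3175.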